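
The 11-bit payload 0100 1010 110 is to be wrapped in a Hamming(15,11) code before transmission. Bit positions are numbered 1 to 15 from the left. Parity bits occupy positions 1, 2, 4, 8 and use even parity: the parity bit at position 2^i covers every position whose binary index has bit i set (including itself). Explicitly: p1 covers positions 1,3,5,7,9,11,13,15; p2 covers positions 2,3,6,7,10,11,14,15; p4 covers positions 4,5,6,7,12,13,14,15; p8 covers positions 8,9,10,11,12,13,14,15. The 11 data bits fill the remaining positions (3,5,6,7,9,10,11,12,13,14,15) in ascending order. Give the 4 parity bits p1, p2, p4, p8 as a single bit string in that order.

Place data bits at non-power-of-two positions: b3=0, b5=1, b6=0, b7=0, b9=1, b10=0, b11=1, b12=0, b13=1, b14=1, b15=0.
p1 = XOR of data positions {3,5,7,9,11,13,15} = 0⊕1⊕0⊕1⊕1⊕1⊕0 = 0
p2 = XOR of data positions {3,6,7,10,11,14,15} = 0⊕0⊕0⊕0⊕1⊕1⊕0 = 0
p4 = XOR of data positions {5,6,7,12,13,14,15} = 1⊕0⊕0⊕0⊕1⊕1⊕0 = 1
p8 = XOR of data positions {9,10,11,12,13,14,15} = 1⊕0⊕1⊕0⊕1⊕1⊕0 = 0
Parity bits p1,p2,p4,p8 = 0010

0010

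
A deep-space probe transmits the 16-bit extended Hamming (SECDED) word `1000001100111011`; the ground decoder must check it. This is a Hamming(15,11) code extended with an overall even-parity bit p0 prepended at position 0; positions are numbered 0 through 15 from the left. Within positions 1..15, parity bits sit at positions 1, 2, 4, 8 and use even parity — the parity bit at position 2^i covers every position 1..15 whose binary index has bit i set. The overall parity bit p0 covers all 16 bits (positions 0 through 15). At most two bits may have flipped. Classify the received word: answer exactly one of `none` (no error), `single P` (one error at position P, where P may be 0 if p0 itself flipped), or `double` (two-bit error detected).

double

s1: b1⊕b3⊕b5⊕b7⊕b9⊕b11⊕b13⊕b15 = 0⊕0⊕0⊕1⊕0⊕1⊕0⊕1 = 1
s2: b2⊕b3⊕b6⊕b7⊕b10⊕b11⊕b14⊕b15 = 0⊕0⊕1⊕1⊕1⊕1⊕1⊕1 = 0
s4: b4⊕b5⊕b6⊕b7⊕b12⊕b13⊕b14⊕b15 = 0⊕0⊕1⊕1⊕1⊕0⊕1⊕1 = 1
s8: b8⊕b9⊕b10⊕b11⊕b12⊕b13⊕b14⊕b15 = 0⊕0⊕1⊕1⊕1⊕0⊕1⊕1 = 1
Syndrome (s8...s1) = 1101 → position 13.
Overall parity (XOR of all 16 bits, including p0): 1⊕0⊕0⊕0⊕0⊕0⊕1⊕1⊕0⊕0⊕1⊕1⊕1⊕0⊕1⊕1 = 0
Overall=0, syndrome position=13 → double-bit error detected (uncorrectable).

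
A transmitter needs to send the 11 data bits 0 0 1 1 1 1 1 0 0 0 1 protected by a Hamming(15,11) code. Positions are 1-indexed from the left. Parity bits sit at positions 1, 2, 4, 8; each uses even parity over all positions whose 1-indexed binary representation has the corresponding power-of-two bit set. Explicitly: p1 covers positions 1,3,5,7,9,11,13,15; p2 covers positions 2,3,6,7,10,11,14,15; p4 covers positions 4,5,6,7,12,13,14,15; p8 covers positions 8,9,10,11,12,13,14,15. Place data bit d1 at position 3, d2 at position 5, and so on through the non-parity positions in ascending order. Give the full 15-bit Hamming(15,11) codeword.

010101101110001

Place data bits at non-power-of-two positions: b3=0, b5=0, b6=1, b7=1, b9=1, b10=1, b11=1, b12=0, b13=0, b14=0, b15=1.
p1 = XOR of data positions {3,5,7,9,11,13,15} = 0⊕0⊕1⊕1⊕1⊕0⊕1 = 0
p2 = XOR of data positions {3,6,7,10,11,14,15} = 0⊕1⊕1⊕1⊕1⊕0⊕1 = 1
p4 = XOR of data positions {5,6,7,12,13,14,15} = 0⊕1⊕1⊕0⊕0⊕0⊕1 = 1
p8 = XOR of data positions {9,10,11,12,13,14,15} = 1⊕1⊕1⊕0⊕0⊕0⊕1 = 0
Codeword b1..b15 = 010101101110001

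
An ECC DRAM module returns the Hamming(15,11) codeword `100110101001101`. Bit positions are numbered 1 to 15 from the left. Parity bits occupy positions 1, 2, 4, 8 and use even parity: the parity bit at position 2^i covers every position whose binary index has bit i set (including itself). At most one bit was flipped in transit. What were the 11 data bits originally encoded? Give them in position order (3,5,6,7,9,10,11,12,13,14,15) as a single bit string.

s1: b1⊕b3⊕b5⊕b7⊕b9⊕b11⊕b13⊕b15 = 1⊕0⊕1⊕1⊕1⊕0⊕1⊕1 = 0
s2: b2⊕b3⊕b6⊕b7⊕b10⊕b11⊕b14⊕b15 = 0⊕0⊕0⊕1⊕0⊕0⊕0⊕1 = 0
s4: b4⊕b5⊕b6⊕b7⊕b12⊕b13⊕b14⊕b15 = 1⊕1⊕0⊕1⊕1⊕1⊕0⊕1 = 0
s8: b8⊕b9⊕b10⊕b11⊕b12⊕b13⊕b14⊕b15 = 0⊕1⊕0⊕0⊕1⊕1⊕0⊕1 = 0
Syndrome (s8...s1) = 0000 → position 0 (no error).
No correction needed.
Data bits at positions 3,5,6,7,9,10,11,12,13,14,15: 01011001101

01011001101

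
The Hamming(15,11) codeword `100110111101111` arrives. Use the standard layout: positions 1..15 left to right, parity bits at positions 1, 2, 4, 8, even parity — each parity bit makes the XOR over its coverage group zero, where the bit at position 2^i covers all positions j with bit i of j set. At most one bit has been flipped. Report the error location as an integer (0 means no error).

12

s1: b1⊕b3⊕b5⊕b7⊕b9⊕b11⊕b13⊕b15 = 1⊕0⊕1⊕1⊕1⊕0⊕1⊕1 = 0
s2: b2⊕b3⊕b6⊕b7⊕b10⊕b11⊕b14⊕b15 = 0⊕0⊕0⊕1⊕1⊕0⊕1⊕1 = 0
s4: b4⊕b5⊕b6⊕b7⊕b12⊕b13⊕b14⊕b15 = 1⊕1⊕0⊕1⊕1⊕1⊕1⊕1 = 1
s8: b8⊕b9⊕b10⊕b11⊕b12⊕b13⊕b14⊕b15 = 1⊕1⊕1⊕0⊕1⊕1⊕1⊕1 = 1
Syndrome (s8...s1) = 1100 → position 12.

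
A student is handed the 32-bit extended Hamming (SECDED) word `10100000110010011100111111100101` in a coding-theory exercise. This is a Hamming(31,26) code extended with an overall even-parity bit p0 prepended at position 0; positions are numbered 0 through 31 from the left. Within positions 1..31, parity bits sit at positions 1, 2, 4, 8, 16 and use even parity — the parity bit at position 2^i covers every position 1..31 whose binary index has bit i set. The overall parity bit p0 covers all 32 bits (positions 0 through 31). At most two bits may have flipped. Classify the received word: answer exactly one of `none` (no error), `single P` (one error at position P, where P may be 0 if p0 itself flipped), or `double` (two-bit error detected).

single 24

s1: b1⊕b3⊕b5⊕b7⊕b9⊕b11⊕b13⊕b15⊕b17⊕b19⊕b21⊕b23⊕b25⊕b27⊕b29⊕b31 = 0⊕0⊕0⊕0⊕1⊕0⊕0⊕1⊕1⊕0⊕1⊕1⊕1⊕0⊕1⊕1 = 0
s2: b2⊕b3⊕b6⊕b7⊕b10⊕b11⊕b14⊕b15⊕b18⊕b19⊕b22⊕b23⊕b26⊕b27⊕b30⊕b31 = 1⊕0⊕0⊕0⊕0⊕0⊕0⊕1⊕0⊕0⊕1⊕1⊕1⊕0⊕0⊕1 = 0
s4: b4⊕b5⊕b6⊕b7⊕b12⊕b13⊕b14⊕b15⊕b20⊕b21⊕b22⊕b23⊕b28⊕b29⊕b30⊕b31 = 0⊕0⊕0⊕0⊕1⊕0⊕0⊕1⊕1⊕1⊕1⊕1⊕0⊕1⊕0⊕1 = 0
s8: b8⊕b9⊕b10⊕b11⊕b12⊕b13⊕b14⊕b15⊕b24⊕b25⊕b26⊕b27⊕b28⊕b29⊕b30⊕b31 = 1⊕1⊕0⊕0⊕1⊕0⊕0⊕1⊕1⊕1⊕1⊕0⊕0⊕1⊕0⊕1 = 1
s16: b16⊕b17⊕b18⊕b19⊕b20⊕b21⊕b22⊕b23⊕b24⊕b25⊕b26⊕b27⊕b28⊕b29⊕b30⊕b31 = 1⊕1⊕0⊕0⊕1⊕1⊕1⊕1⊕1⊕1⊕1⊕0⊕0⊕1⊕0⊕1 = 1
Syndrome (s16...s1) = 11000 → position 24.
Overall parity (XOR of all 32 bits, including p0): 1⊕0⊕1⊕0⊕0⊕0⊕0⊕0⊕1⊕1⊕0⊕0⊕1⊕0⊕0⊕1⊕1⊕1⊕0⊕0⊕1⊕1⊕1⊕1⊕1⊕1⊕1⊕0⊕0⊕1⊕0⊕1 = 1
Overall=1, syndrome position=24 → single-bit error at position 24.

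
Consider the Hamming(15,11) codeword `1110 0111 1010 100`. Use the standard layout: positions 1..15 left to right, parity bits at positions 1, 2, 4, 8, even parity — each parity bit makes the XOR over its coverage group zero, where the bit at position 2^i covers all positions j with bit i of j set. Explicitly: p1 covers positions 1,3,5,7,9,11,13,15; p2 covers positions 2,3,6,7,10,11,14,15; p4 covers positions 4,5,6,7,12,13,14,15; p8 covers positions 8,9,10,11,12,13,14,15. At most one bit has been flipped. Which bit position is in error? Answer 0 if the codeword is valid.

s1: b1⊕b3⊕b5⊕b7⊕b9⊕b11⊕b13⊕b15 = 1⊕1⊕0⊕1⊕1⊕1⊕1⊕0 = 0
s2: b2⊕b3⊕b6⊕b7⊕b10⊕b11⊕b14⊕b15 = 1⊕1⊕1⊕1⊕0⊕1⊕0⊕0 = 1
s4: b4⊕b5⊕b6⊕b7⊕b12⊕b13⊕b14⊕b15 = 0⊕0⊕1⊕1⊕0⊕1⊕0⊕0 = 1
s8: b8⊕b9⊕b10⊕b11⊕b12⊕b13⊕b14⊕b15 = 1⊕1⊕0⊕1⊕0⊕1⊕0⊕0 = 0
Syndrome (s8...s1) = 0110 → position 6.

6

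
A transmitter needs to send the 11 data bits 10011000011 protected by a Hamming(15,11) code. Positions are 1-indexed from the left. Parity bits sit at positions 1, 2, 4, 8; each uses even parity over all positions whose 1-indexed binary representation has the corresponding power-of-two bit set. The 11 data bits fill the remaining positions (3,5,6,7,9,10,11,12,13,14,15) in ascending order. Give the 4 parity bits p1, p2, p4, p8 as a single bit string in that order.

0011

Place data bits at non-power-of-two positions: b3=1, b5=0, b6=0, b7=1, b9=1, b10=0, b11=0, b12=0, b13=0, b14=1, b15=1.
p1 = XOR of data positions {3,5,7,9,11,13,15} = 1⊕0⊕1⊕1⊕0⊕0⊕1 = 0
p2 = XOR of data positions {3,6,7,10,11,14,15} = 1⊕0⊕1⊕0⊕0⊕1⊕1 = 0
p4 = XOR of data positions {5,6,7,12,13,14,15} = 0⊕0⊕1⊕0⊕0⊕1⊕1 = 1
p8 = XOR of data positions {9,10,11,12,13,14,15} = 1⊕0⊕0⊕0⊕0⊕1⊕1 = 1
Parity bits p1,p2,p4,p8 = 0011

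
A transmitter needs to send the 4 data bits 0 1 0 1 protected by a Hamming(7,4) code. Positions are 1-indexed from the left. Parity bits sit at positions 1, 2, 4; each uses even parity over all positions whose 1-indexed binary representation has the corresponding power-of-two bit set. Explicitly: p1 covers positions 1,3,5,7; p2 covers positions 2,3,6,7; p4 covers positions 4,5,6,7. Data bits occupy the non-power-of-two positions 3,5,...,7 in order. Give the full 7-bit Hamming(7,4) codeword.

Place data bits at non-power-of-two positions: b3=0, b5=1, b6=0, b7=1.
p1 = XOR of data positions {3,5,7} = 0⊕1⊕1 = 0
p2 = XOR of data positions {3,6,7} = 0⊕0⊕1 = 1
p4 = XOR of data positions {5,6,7} = 1⊕0⊕1 = 0
Codeword b1..b7 = 0100101

0100101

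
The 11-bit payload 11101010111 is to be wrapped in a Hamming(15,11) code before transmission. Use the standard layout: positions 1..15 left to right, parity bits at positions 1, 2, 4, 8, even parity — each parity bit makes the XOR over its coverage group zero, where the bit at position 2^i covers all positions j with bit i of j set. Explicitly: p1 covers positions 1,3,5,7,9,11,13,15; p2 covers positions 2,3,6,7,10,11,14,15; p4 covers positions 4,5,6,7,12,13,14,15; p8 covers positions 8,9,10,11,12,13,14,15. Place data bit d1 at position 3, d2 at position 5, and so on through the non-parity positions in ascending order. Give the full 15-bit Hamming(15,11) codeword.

011111011010111

Place data bits at non-power-of-two positions: b3=1, b5=1, b6=1, b7=0, b9=1, b10=0, b11=1, b12=0, b13=1, b14=1, b15=1.
p1 = XOR of data positions {3,5,7,9,11,13,15} = 1⊕1⊕0⊕1⊕1⊕1⊕1 = 0
p2 = XOR of data positions {3,6,7,10,11,14,15} = 1⊕1⊕0⊕0⊕1⊕1⊕1 = 1
p4 = XOR of data positions {5,6,7,12,13,14,15} = 1⊕1⊕0⊕0⊕1⊕1⊕1 = 1
p8 = XOR of data positions {9,10,11,12,13,14,15} = 1⊕0⊕1⊕0⊕1⊕1⊕1 = 1
Codeword b1..b15 = 011111011010111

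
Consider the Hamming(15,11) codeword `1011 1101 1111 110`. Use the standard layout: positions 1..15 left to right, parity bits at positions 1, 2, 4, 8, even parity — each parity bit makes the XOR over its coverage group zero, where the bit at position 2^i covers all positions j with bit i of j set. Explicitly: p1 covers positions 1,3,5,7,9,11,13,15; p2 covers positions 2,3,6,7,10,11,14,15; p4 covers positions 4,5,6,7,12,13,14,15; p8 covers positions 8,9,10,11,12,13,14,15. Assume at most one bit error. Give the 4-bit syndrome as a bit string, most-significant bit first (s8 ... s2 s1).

1010

s1: b1⊕b3⊕b5⊕b7⊕b9⊕b11⊕b13⊕b15 = 1⊕1⊕1⊕0⊕1⊕1⊕1⊕0 = 0
s2: b2⊕b3⊕b6⊕b7⊕b10⊕b11⊕b14⊕b15 = 0⊕1⊕1⊕0⊕1⊕1⊕1⊕0 = 1
s4: b4⊕b5⊕b6⊕b7⊕b12⊕b13⊕b14⊕b15 = 1⊕1⊕1⊕0⊕1⊕1⊕1⊕0 = 0
s8: b8⊕b9⊕b10⊕b11⊕b12⊕b13⊕b14⊕b15 = 1⊕1⊕1⊕1⊕1⊕1⊕1⊕0 = 1
Syndrome (s8...s1) = 1010 → position 10.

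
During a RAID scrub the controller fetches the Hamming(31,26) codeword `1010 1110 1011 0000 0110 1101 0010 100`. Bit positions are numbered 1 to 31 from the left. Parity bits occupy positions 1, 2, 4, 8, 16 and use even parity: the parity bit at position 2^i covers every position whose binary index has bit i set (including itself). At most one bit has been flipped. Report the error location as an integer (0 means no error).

20

s1: b1⊕b3⊕b5⊕b7⊕b9⊕b11⊕b13⊕b15⊕b17⊕b19⊕b21⊕b23⊕b25⊕b27⊕b29⊕b31 = 1⊕1⊕1⊕1⊕1⊕1⊕0⊕0⊕0⊕1⊕1⊕0⊕0⊕1⊕1⊕0 = 0
s2: b2⊕b3⊕b6⊕b7⊕b10⊕b11⊕b14⊕b15⊕b18⊕b19⊕b22⊕b23⊕b26⊕b27⊕b30⊕b31 = 0⊕1⊕1⊕1⊕0⊕1⊕0⊕0⊕1⊕1⊕1⊕0⊕0⊕1⊕0⊕0 = 0
s4: b4⊕b5⊕b6⊕b7⊕b12⊕b13⊕b14⊕b15⊕b20⊕b21⊕b22⊕b23⊕b28⊕b29⊕b30⊕b31 = 0⊕1⊕1⊕1⊕1⊕0⊕0⊕0⊕0⊕1⊕1⊕0⊕0⊕1⊕0⊕0 = 1
s8: b8⊕b9⊕b10⊕b11⊕b12⊕b13⊕b14⊕b15⊕b24⊕b25⊕b26⊕b27⊕b28⊕b29⊕b30⊕b31 = 0⊕1⊕0⊕1⊕1⊕0⊕0⊕0⊕1⊕0⊕0⊕1⊕0⊕1⊕0⊕0 = 0
s16: b16⊕b17⊕b18⊕b19⊕b20⊕b21⊕b22⊕b23⊕b24⊕b25⊕b26⊕b27⊕b28⊕b29⊕b30⊕b31 = 0⊕0⊕1⊕1⊕0⊕1⊕1⊕0⊕1⊕0⊕0⊕1⊕0⊕1⊕0⊕0 = 1
Syndrome (s16...s1) = 10100 → position 20.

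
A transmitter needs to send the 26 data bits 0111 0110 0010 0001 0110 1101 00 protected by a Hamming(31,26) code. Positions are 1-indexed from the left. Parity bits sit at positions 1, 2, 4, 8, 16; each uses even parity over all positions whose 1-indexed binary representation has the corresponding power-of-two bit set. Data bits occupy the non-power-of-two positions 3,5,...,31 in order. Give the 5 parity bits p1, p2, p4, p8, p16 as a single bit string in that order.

Place data bits at non-power-of-two positions: b3=0, b5=1, b6=1, b7=1, b9=0, b10=1, b11=1, b12=0, b13=0, b14=0, b15=1, b17=0, b18=0, b19=0, b20=0, b21=1, b22=0, b23=1, b24=1, b25=0, b26=1, b27=1, b28=0, b29=1, b30=0, b31=0.
p1 = XOR of data positions {3,5,7,9,11,13,15,17,19,21,23,25,27,29,31} = 0⊕1⊕1⊕0⊕1⊕0⊕1⊕0⊕0⊕1⊕1⊕0⊕1⊕1⊕0 = 0
p2 = XOR of data positions {3,6,7,10,11,14,15,18,19,22,23,26,27,30,31} = 0⊕1⊕1⊕1⊕1⊕0⊕1⊕0⊕0⊕0⊕1⊕1⊕1⊕0⊕0 = 0
p4 = XOR of data positions {5,6,7,12,13,14,15,20,21,22,23,28,29,30,31} = 1⊕1⊕1⊕0⊕0⊕0⊕1⊕0⊕1⊕0⊕1⊕0⊕1⊕0⊕0 = 1
p8 = XOR of data positions {9,10,11,12,13,14,15,24,25,26,27,28,29,30,31} = 0⊕1⊕1⊕0⊕0⊕0⊕1⊕1⊕0⊕1⊕1⊕0⊕1⊕0⊕0 = 1
p16 = XOR of data positions {17,18,19,20,21,22,23,24,25,26,27,28,29,30,31} = 0⊕0⊕0⊕0⊕1⊕0⊕1⊕1⊕0⊕1⊕1⊕0⊕1⊕0⊕0 = 0
Parity bits p1,p2,p4,p8,p16 = 00110

00110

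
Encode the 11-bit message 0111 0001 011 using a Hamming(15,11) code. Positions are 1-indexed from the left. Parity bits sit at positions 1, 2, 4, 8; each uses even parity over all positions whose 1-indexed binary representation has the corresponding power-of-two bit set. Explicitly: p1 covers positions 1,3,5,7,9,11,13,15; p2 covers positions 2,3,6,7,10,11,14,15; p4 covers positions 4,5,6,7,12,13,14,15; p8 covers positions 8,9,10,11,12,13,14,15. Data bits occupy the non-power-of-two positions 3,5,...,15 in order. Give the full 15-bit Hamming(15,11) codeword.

Place data bits at non-power-of-two positions: b3=0, b5=1, b6=1, b7=1, b9=0, b10=0, b11=0, b12=1, b13=0, b14=1, b15=1.
p1 = XOR of data positions {3,5,7,9,11,13,15} = 0⊕1⊕1⊕0⊕0⊕0⊕1 = 1
p2 = XOR of data positions {3,6,7,10,11,14,15} = 0⊕1⊕1⊕0⊕0⊕1⊕1 = 0
p4 = XOR of data positions {5,6,7,12,13,14,15} = 1⊕1⊕1⊕1⊕0⊕1⊕1 = 0
p8 = XOR of data positions {9,10,11,12,13,14,15} = 0⊕0⊕0⊕1⊕0⊕1⊕1 = 1
Codeword b1..b15 = 100011110001011

100011110001011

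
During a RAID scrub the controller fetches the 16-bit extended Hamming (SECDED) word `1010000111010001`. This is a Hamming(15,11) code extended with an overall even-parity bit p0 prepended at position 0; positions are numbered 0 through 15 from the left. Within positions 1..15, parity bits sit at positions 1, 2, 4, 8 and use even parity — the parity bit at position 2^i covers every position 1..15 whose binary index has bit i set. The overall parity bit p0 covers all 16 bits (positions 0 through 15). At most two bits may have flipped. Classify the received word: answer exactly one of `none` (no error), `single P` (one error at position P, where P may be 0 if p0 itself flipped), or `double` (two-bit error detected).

single 0

s1: b1⊕b3⊕b5⊕b7⊕b9⊕b11⊕b13⊕b15 = 0⊕0⊕0⊕1⊕1⊕1⊕0⊕1 = 0
s2: b2⊕b3⊕b6⊕b7⊕b10⊕b11⊕b14⊕b15 = 1⊕0⊕0⊕1⊕0⊕1⊕0⊕1 = 0
s4: b4⊕b5⊕b6⊕b7⊕b12⊕b13⊕b14⊕b15 = 0⊕0⊕0⊕1⊕0⊕0⊕0⊕1 = 0
s8: b8⊕b9⊕b10⊕b11⊕b12⊕b13⊕b14⊕b15 = 1⊕1⊕0⊕1⊕0⊕0⊕0⊕1 = 0
Syndrome (s8...s1) = 0000 → position 0 (no error).
Overall parity (XOR of all 16 bits, including p0): 1⊕0⊕1⊕0⊕0⊕0⊕0⊕1⊕1⊕1⊕0⊕1⊕0⊕0⊕0⊕1 = 1
Overall=1, syndrome position=0 → single-bit error at position 0.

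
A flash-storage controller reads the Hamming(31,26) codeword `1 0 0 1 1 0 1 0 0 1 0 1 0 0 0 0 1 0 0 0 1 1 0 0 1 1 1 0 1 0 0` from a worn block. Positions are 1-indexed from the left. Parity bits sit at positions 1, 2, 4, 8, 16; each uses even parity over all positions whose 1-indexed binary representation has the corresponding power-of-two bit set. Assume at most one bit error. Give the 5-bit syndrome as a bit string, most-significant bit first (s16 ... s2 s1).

10110

s1: b1⊕b3⊕b5⊕b7⊕b9⊕b11⊕b13⊕b15⊕b17⊕b19⊕b21⊕b23⊕b25⊕b27⊕b29⊕b31 = 1⊕0⊕1⊕1⊕0⊕0⊕0⊕0⊕1⊕0⊕1⊕0⊕1⊕1⊕1⊕0 = 0
s2: b2⊕b3⊕b6⊕b7⊕b10⊕b11⊕b14⊕b15⊕b18⊕b19⊕b22⊕b23⊕b26⊕b27⊕b30⊕b31 = 0⊕0⊕0⊕1⊕1⊕0⊕0⊕0⊕0⊕0⊕1⊕0⊕1⊕1⊕0⊕0 = 1
s4: b4⊕b5⊕b6⊕b7⊕b12⊕b13⊕b14⊕b15⊕b20⊕b21⊕b22⊕b23⊕b28⊕b29⊕b30⊕b31 = 1⊕1⊕0⊕1⊕1⊕0⊕0⊕0⊕0⊕1⊕1⊕0⊕0⊕1⊕0⊕0 = 1
s8: b8⊕b9⊕b10⊕b11⊕b12⊕b13⊕b14⊕b15⊕b24⊕b25⊕b26⊕b27⊕b28⊕b29⊕b30⊕b31 = 0⊕0⊕1⊕0⊕1⊕0⊕0⊕0⊕0⊕1⊕1⊕1⊕0⊕1⊕0⊕0 = 0
s16: b16⊕b17⊕b18⊕b19⊕b20⊕b21⊕b22⊕b23⊕b24⊕b25⊕b26⊕b27⊕b28⊕b29⊕b30⊕b31 = 0⊕1⊕0⊕0⊕0⊕1⊕1⊕0⊕0⊕1⊕1⊕1⊕0⊕1⊕0⊕0 = 1
Syndrome (s16...s1) = 10110 → position 22.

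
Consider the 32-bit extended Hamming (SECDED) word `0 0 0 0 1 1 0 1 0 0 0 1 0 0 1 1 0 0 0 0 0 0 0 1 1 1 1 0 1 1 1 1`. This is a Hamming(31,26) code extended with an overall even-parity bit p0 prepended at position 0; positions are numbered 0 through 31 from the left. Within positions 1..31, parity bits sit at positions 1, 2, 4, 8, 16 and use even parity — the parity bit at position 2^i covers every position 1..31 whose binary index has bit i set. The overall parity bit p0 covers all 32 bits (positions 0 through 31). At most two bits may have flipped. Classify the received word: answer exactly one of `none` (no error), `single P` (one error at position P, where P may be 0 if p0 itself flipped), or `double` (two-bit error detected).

s1: b1⊕b3⊕b5⊕b7⊕b9⊕b11⊕b13⊕b15⊕b17⊕b19⊕b21⊕b23⊕b25⊕b27⊕b29⊕b31 = 0⊕0⊕1⊕1⊕0⊕1⊕0⊕1⊕0⊕0⊕0⊕1⊕1⊕0⊕1⊕1 = 0
s2: b2⊕b3⊕b6⊕b7⊕b10⊕b11⊕b14⊕b15⊕b18⊕b19⊕b22⊕b23⊕b26⊕b27⊕b30⊕b31 = 0⊕0⊕0⊕1⊕0⊕1⊕1⊕1⊕0⊕0⊕0⊕1⊕1⊕0⊕1⊕1 = 0
s4: b4⊕b5⊕b6⊕b7⊕b12⊕b13⊕b14⊕b15⊕b20⊕b21⊕b22⊕b23⊕b28⊕b29⊕b30⊕b31 = 1⊕1⊕0⊕1⊕0⊕0⊕1⊕1⊕0⊕0⊕0⊕1⊕1⊕1⊕1⊕1 = 0
s8: b8⊕b9⊕b10⊕b11⊕b12⊕b13⊕b14⊕b15⊕b24⊕b25⊕b26⊕b27⊕b28⊕b29⊕b30⊕b31 = 0⊕0⊕0⊕1⊕0⊕0⊕1⊕1⊕1⊕1⊕1⊕0⊕1⊕1⊕1⊕1 = 0
s16: b16⊕b17⊕b18⊕b19⊕b20⊕b21⊕b22⊕b23⊕b24⊕b25⊕b26⊕b27⊕b28⊕b29⊕b30⊕b31 = 0⊕0⊕0⊕0⊕0⊕0⊕0⊕1⊕1⊕1⊕1⊕0⊕1⊕1⊕1⊕1 = 0
Syndrome (s16...s1) = 00000 → position 0 (no error).
Overall parity (XOR of all 32 bits, including p0): 0⊕0⊕0⊕0⊕1⊕1⊕0⊕1⊕0⊕0⊕0⊕1⊕0⊕0⊕1⊕1⊕0⊕0⊕0⊕0⊕0⊕0⊕0⊕1⊕1⊕1⊕1⊕0⊕1⊕1⊕1⊕1 = 0
Overall=0, syndrome position=0 → no error.

none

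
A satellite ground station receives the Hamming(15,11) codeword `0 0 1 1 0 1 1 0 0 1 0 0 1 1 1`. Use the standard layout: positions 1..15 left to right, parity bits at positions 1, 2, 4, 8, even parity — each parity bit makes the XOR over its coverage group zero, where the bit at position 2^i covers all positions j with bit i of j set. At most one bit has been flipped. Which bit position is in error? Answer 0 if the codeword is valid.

0

s1: b1⊕b3⊕b5⊕b7⊕b9⊕b11⊕b13⊕b15 = 0⊕1⊕0⊕1⊕0⊕0⊕1⊕1 = 0
s2: b2⊕b3⊕b6⊕b7⊕b10⊕b11⊕b14⊕b15 = 0⊕1⊕1⊕1⊕1⊕0⊕1⊕1 = 0
s4: b4⊕b5⊕b6⊕b7⊕b12⊕b13⊕b14⊕b15 = 1⊕0⊕1⊕1⊕0⊕1⊕1⊕1 = 0
s8: b8⊕b9⊕b10⊕b11⊕b12⊕b13⊕b14⊕b15 = 0⊕0⊕1⊕0⊕0⊕1⊕1⊕1 = 0
Syndrome (s8...s1) = 0000 → position 0 (no error).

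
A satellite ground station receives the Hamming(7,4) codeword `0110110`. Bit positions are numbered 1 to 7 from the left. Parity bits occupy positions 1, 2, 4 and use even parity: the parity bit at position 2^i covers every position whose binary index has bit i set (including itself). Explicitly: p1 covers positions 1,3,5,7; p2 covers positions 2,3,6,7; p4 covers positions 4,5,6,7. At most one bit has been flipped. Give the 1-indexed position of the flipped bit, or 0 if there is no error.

2

s1: b1⊕b3⊕b5⊕b7 = 0⊕1⊕1⊕0 = 0
s2: b2⊕b3⊕b6⊕b7 = 1⊕1⊕1⊕0 = 1
s4: b4⊕b5⊕b6⊕b7 = 0⊕1⊕1⊕0 = 0
Syndrome (s4...s1) = 010 → position 2.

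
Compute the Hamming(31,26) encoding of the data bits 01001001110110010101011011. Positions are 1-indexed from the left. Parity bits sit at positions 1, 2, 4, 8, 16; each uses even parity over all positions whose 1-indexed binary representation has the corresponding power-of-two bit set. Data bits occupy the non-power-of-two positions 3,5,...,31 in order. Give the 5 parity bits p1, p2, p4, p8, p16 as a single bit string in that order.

10111

Place data bits at non-power-of-two positions: b3=0, b5=1, b6=0, b7=0, b9=1, b10=0, b11=0, b12=1, b13=1, b14=1, b15=0, b17=1, b18=1, b19=0, b20=0, b21=1, b22=0, b23=1, b24=0, b25=1, b26=0, b27=1, b28=1, b29=0, b30=1, b31=1.
p1 = XOR of data positions {3,5,7,9,11,13,15,17,19,21,23,25,27,29,31} = 0⊕1⊕0⊕1⊕0⊕1⊕0⊕1⊕0⊕1⊕1⊕1⊕1⊕0⊕1 = 1
p2 = XOR of data positions {3,6,7,10,11,14,15,18,19,22,23,26,27,30,31} = 0⊕0⊕0⊕0⊕0⊕1⊕0⊕1⊕0⊕0⊕1⊕0⊕1⊕1⊕1 = 0
p4 = XOR of data positions {5,6,7,12,13,14,15,20,21,22,23,28,29,30,31} = 1⊕0⊕0⊕1⊕1⊕1⊕0⊕0⊕1⊕0⊕1⊕1⊕0⊕1⊕1 = 1
p8 = XOR of data positions {9,10,11,12,13,14,15,24,25,26,27,28,29,30,31} = 1⊕0⊕0⊕1⊕1⊕1⊕0⊕0⊕1⊕0⊕1⊕1⊕0⊕1⊕1 = 1
p16 = XOR of data positions {17,18,19,20,21,22,23,24,25,26,27,28,29,30,31} = 1⊕1⊕0⊕0⊕1⊕0⊕1⊕0⊕1⊕0⊕1⊕1⊕0⊕1⊕1 = 1
Parity bits p1,p2,p4,p8,p16 = 10111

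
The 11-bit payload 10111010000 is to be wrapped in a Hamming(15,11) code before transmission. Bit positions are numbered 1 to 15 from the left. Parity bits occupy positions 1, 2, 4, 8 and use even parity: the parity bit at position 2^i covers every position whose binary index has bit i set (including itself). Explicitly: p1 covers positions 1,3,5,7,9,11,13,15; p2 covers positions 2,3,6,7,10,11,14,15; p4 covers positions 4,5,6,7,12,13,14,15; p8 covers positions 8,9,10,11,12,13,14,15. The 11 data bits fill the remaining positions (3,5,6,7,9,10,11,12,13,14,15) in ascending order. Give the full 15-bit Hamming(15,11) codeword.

Place data bits at non-power-of-two positions: b3=1, b5=0, b6=1, b7=1, b9=1, b10=0, b11=1, b12=0, b13=0, b14=0, b15=0.
p1 = XOR of data positions {3,5,7,9,11,13,15} = 1⊕0⊕1⊕1⊕1⊕0⊕0 = 0
p2 = XOR of data positions {3,6,7,10,11,14,15} = 1⊕1⊕1⊕0⊕1⊕0⊕0 = 0
p4 = XOR of data positions {5,6,7,12,13,14,15} = 0⊕1⊕1⊕0⊕0⊕0⊕0 = 0
p8 = XOR of data positions {9,10,11,12,13,14,15} = 1⊕0⊕1⊕0⊕0⊕0⊕0 = 0
Codeword b1..b15 = 001001101010000

001001101010000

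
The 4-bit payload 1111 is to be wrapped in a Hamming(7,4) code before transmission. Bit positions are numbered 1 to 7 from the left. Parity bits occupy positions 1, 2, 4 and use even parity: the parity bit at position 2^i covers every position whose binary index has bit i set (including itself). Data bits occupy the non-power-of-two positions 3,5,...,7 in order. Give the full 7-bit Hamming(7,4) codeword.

Place data bits at non-power-of-two positions: b3=1, b5=1, b6=1, b7=1.
p1 = XOR of data positions {3,5,7} = 1⊕1⊕1 = 1
p2 = XOR of data positions {3,6,7} = 1⊕1⊕1 = 1
p4 = XOR of data positions {5,6,7} = 1⊕1⊕1 = 1
Codeword b1..b7 = 1111111

1111111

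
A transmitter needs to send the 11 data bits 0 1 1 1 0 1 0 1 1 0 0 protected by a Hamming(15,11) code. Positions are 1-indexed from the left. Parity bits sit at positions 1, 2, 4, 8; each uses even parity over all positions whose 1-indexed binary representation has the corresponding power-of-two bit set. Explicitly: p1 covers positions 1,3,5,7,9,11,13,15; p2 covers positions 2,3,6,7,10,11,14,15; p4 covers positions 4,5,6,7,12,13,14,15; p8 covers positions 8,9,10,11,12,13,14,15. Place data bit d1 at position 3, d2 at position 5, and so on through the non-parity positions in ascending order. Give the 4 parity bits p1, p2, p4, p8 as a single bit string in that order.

1111

Place data bits at non-power-of-two positions: b3=0, b5=1, b6=1, b7=1, b9=0, b10=1, b11=0, b12=1, b13=1, b14=0, b15=0.
p1 = XOR of data positions {3,5,7,9,11,13,15} = 0⊕1⊕1⊕0⊕0⊕1⊕0 = 1
p2 = XOR of data positions {3,6,7,10,11,14,15} = 0⊕1⊕1⊕1⊕0⊕0⊕0 = 1
p4 = XOR of data positions {5,6,7,12,13,14,15} = 1⊕1⊕1⊕1⊕1⊕0⊕0 = 1
p8 = XOR of data positions {9,10,11,12,13,14,15} = 0⊕1⊕0⊕1⊕1⊕0⊕0 = 1
Parity bits p1,p2,p4,p8 = 1111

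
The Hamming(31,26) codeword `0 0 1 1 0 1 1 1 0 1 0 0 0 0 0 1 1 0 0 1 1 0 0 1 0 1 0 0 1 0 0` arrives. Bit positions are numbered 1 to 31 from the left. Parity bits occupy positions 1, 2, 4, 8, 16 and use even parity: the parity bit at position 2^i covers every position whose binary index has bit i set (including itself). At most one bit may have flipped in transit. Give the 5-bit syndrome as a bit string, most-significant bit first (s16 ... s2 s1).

11011

s1: b1⊕b3⊕b5⊕b7⊕b9⊕b11⊕b13⊕b15⊕b17⊕b19⊕b21⊕b23⊕b25⊕b27⊕b29⊕b31 = 0⊕1⊕0⊕1⊕0⊕0⊕0⊕0⊕1⊕0⊕1⊕0⊕0⊕0⊕1⊕0 = 1
s2: b2⊕b3⊕b6⊕b7⊕b10⊕b11⊕b14⊕b15⊕b18⊕b19⊕b22⊕b23⊕b26⊕b27⊕b30⊕b31 = 0⊕1⊕1⊕1⊕1⊕0⊕0⊕0⊕0⊕0⊕0⊕0⊕1⊕0⊕0⊕0 = 1
s4: b4⊕b5⊕b6⊕b7⊕b12⊕b13⊕b14⊕b15⊕b20⊕b21⊕b22⊕b23⊕b28⊕b29⊕b30⊕b31 = 1⊕0⊕1⊕1⊕0⊕0⊕0⊕0⊕1⊕1⊕0⊕0⊕0⊕1⊕0⊕0 = 0
s8: b8⊕b9⊕b10⊕b11⊕b12⊕b13⊕b14⊕b15⊕b24⊕b25⊕b26⊕b27⊕b28⊕b29⊕b30⊕b31 = 1⊕0⊕1⊕0⊕0⊕0⊕0⊕0⊕1⊕0⊕1⊕0⊕0⊕1⊕0⊕0 = 1
s16: b16⊕b17⊕b18⊕b19⊕b20⊕b21⊕b22⊕b23⊕b24⊕b25⊕b26⊕b27⊕b28⊕b29⊕b30⊕b31 = 1⊕1⊕0⊕0⊕1⊕1⊕0⊕0⊕1⊕0⊕1⊕0⊕0⊕1⊕0⊕0 = 1
Syndrome (s16...s1) = 11011 → position 27.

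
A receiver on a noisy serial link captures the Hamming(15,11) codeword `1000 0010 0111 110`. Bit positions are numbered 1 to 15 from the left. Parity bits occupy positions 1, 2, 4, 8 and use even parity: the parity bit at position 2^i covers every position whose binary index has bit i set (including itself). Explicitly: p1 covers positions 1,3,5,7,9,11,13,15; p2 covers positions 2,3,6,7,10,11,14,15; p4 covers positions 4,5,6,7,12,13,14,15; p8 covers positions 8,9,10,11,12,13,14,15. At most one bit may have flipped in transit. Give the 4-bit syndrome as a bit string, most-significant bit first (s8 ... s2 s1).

1000

s1: b1⊕b3⊕b5⊕b7⊕b9⊕b11⊕b13⊕b15 = 1⊕0⊕0⊕1⊕0⊕1⊕1⊕0 = 0
s2: b2⊕b3⊕b6⊕b7⊕b10⊕b11⊕b14⊕b15 = 0⊕0⊕0⊕1⊕1⊕1⊕1⊕0 = 0
s4: b4⊕b5⊕b6⊕b7⊕b12⊕b13⊕b14⊕b15 = 0⊕0⊕0⊕1⊕1⊕1⊕1⊕0 = 0
s8: b8⊕b9⊕b10⊕b11⊕b12⊕b13⊕b14⊕b15 = 0⊕0⊕1⊕1⊕1⊕1⊕1⊕0 = 1
Syndrome (s8...s1) = 1000 → position 8.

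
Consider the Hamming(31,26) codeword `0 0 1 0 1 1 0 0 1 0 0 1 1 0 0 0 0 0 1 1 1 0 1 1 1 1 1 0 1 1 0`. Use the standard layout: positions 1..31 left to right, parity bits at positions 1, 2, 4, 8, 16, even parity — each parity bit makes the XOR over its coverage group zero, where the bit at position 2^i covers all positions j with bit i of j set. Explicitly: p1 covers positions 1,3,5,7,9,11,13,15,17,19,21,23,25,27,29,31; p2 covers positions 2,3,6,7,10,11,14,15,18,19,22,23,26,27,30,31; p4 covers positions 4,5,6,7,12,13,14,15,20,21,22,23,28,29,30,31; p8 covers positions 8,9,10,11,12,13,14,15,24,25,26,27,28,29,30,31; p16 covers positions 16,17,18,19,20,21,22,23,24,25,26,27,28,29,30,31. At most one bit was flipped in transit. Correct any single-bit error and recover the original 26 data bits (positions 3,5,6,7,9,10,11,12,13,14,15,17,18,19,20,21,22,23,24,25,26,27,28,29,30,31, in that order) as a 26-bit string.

11101001110001110111110110

s1: b1⊕b3⊕b5⊕b7⊕b9⊕b11⊕b13⊕b15⊕b17⊕b19⊕b21⊕b23⊕b25⊕b27⊕b29⊕b31 = 0⊕1⊕1⊕0⊕1⊕0⊕1⊕0⊕0⊕1⊕1⊕1⊕1⊕1⊕1⊕0 = 0
s2: b2⊕b3⊕b6⊕b7⊕b10⊕b11⊕b14⊕b15⊕b18⊕b19⊕b22⊕b23⊕b26⊕b27⊕b30⊕b31 = 0⊕1⊕1⊕0⊕0⊕0⊕0⊕0⊕0⊕1⊕0⊕1⊕1⊕1⊕1⊕0 = 1
s4: b4⊕b5⊕b6⊕b7⊕b12⊕b13⊕b14⊕b15⊕b20⊕b21⊕b22⊕b23⊕b28⊕b29⊕b30⊕b31 = 0⊕1⊕1⊕0⊕1⊕1⊕0⊕0⊕1⊕1⊕0⊕1⊕0⊕1⊕1⊕0 = 1
s8: b8⊕b9⊕b10⊕b11⊕b12⊕b13⊕b14⊕b15⊕b24⊕b25⊕b26⊕b27⊕b28⊕b29⊕b30⊕b31 = 0⊕1⊕0⊕0⊕1⊕1⊕0⊕0⊕1⊕1⊕1⊕1⊕0⊕1⊕1⊕0 = 1
s16: b16⊕b17⊕b18⊕b19⊕b20⊕b21⊕b22⊕b23⊕b24⊕b25⊕b26⊕b27⊕b28⊕b29⊕b30⊕b31 = 0⊕0⊕0⊕1⊕1⊕1⊕0⊕1⊕1⊕1⊕1⊕1⊕0⊕1⊕1⊕0 = 0
Syndrome (s16...s1) = 01110 → position 14.
Flip bit 14: corrected codeword = 0010110010011100001110111110110
Data bits at positions 3,5,6,7,9,10,11,12,13,14,15,17,18,19,20,21,22,23,24,25,26,27,28,29,30,31: 11101001110001110111110110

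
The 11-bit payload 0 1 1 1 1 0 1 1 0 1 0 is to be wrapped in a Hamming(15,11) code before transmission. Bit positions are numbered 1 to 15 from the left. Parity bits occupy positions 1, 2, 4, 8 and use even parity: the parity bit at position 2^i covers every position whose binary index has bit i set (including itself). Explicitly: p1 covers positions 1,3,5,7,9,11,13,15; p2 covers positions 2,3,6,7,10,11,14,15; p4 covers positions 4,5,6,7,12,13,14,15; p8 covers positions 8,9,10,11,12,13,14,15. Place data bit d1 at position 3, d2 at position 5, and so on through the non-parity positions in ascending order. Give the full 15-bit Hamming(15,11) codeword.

Place data bits at non-power-of-two positions: b3=0, b5=1, b6=1, b7=1, b9=1, b10=0, b11=1, b12=1, b13=0, b14=1, b15=0.
p1 = XOR of data positions {3,5,7,9,11,13,15} = 0⊕1⊕1⊕1⊕1⊕0⊕0 = 0
p2 = XOR of data positions {3,6,7,10,11,14,15} = 0⊕1⊕1⊕0⊕1⊕1⊕0 = 0
p4 = XOR of data positions {5,6,7,12,13,14,15} = 1⊕1⊕1⊕1⊕0⊕1⊕0 = 1
p8 = XOR of data positions {9,10,11,12,13,14,15} = 1⊕0⊕1⊕1⊕0⊕1⊕0 = 0
Codeword b1..b15 = 000111101011010

000111101011010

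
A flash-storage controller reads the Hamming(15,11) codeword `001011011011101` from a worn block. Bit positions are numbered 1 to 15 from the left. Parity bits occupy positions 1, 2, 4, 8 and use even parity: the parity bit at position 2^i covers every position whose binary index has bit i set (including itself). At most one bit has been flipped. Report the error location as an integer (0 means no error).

s1: b1⊕b3⊕b5⊕b7⊕b9⊕b11⊕b13⊕b15 = 0⊕1⊕1⊕0⊕1⊕1⊕1⊕1 = 0
s2: b2⊕b3⊕b6⊕b7⊕b10⊕b11⊕b14⊕b15 = 0⊕1⊕1⊕0⊕0⊕1⊕0⊕1 = 0
s4: b4⊕b5⊕b6⊕b7⊕b12⊕b13⊕b14⊕b15 = 0⊕1⊕1⊕0⊕1⊕1⊕0⊕1 = 1
s8: b8⊕b9⊕b10⊕b11⊕b12⊕b13⊕b14⊕b15 = 1⊕1⊕0⊕1⊕1⊕1⊕0⊕1 = 0
Syndrome (s8...s1) = 0100 → position 4.

4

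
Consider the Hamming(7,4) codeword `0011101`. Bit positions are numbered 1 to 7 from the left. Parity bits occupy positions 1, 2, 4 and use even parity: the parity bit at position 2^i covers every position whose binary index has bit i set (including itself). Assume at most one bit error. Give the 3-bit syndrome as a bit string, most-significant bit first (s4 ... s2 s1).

s1: b1⊕b3⊕b5⊕b7 = 0⊕1⊕1⊕1 = 1
s2: b2⊕b3⊕b6⊕b7 = 0⊕1⊕0⊕1 = 0
s4: b4⊕b5⊕b6⊕b7 = 1⊕1⊕0⊕1 = 1
Syndrome (s4...s1) = 101 → position 5.

101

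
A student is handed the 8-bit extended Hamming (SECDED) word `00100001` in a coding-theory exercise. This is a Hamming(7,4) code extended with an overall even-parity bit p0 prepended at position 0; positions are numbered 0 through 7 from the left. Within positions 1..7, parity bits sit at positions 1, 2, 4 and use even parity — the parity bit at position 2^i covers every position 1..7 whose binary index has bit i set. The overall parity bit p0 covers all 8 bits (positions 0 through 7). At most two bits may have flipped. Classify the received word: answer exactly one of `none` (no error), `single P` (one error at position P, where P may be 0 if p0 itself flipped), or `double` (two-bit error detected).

double

s1: b1⊕b3⊕b5⊕b7 = 0⊕0⊕0⊕1 = 1
s2: b2⊕b3⊕b6⊕b7 = 1⊕0⊕0⊕1 = 0
s4: b4⊕b5⊕b6⊕b7 = 0⊕0⊕0⊕1 = 1
Syndrome (s4...s1) = 101 → position 5.
Overall parity (XOR of all 8 bits, including p0): 0⊕0⊕1⊕0⊕0⊕0⊕0⊕1 = 0
Overall=0, syndrome position=5 → double-bit error detected (uncorrectable).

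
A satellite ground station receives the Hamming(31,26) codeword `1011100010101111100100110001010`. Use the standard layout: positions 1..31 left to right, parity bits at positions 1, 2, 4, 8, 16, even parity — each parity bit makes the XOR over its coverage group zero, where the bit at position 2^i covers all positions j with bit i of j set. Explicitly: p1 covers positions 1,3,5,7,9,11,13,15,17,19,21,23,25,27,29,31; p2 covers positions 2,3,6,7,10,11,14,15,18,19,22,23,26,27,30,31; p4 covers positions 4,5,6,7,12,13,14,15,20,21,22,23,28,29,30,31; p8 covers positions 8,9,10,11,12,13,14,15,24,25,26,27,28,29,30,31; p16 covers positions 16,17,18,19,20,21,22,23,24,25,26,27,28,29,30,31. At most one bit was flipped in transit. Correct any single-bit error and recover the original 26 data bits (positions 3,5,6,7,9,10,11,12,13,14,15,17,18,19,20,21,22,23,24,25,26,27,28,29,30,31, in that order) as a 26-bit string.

11001010111100110110001010

s1: b1⊕b3⊕b5⊕b7⊕b9⊕b11⊕b13⊕b15⊕b17⊕b19⊕b21⊕b23⊕b25⊕b27⊕b29⊕b31 = 1⊕1⊕1⊕0⊕1⊕1⊕1⊕1⊕1⊕0⊕0⊕1⊕0⊕0⊕0⊕0 = 1
s2: b2⊕b3⊕b6⊕b7⊕b10⊕b11⊕b14⊕b15⊕b18⊕b19⊕b22⊕b23⊕b26⊕b27⊕b30⊕b31 = 0⊕1⊕0⊕0⊕0⊕1⊕1⊕1⊕0⊕0⊕0⊕1⊕0⊕0⊕1⊕0 = 0
s4: b4⊕b5⊕b6⊕b7⊕b12⊕b13⊕b14⊕b15⊕b20⊕b21⊕b22⊕b23⊕b28⊕b29⊕b30⊕b31 = 1⊕1⊕0⊕0⊕0⊕1⊕1⊕1⊕1⊕0⊕0⊕1⊕1⊕0⊕1⊕0 = 1
s8: b8⊕b9⊕b10⊕b11⊕b12⊕b13⊕b14⊕b15⊕b24⊕b25⊕b26⊕b27⊕b28⊕b29⊕b30⊕b31 = 0⊕1⊕0⊕1⊕0⊕1⊕1⊕1⊕1⊕0⊕0⊕0⊕1⊕0⊕1⊕0 = 0
s16: b16⊕b17⊕b18⊕b19⊕b20⊕b21⊕b22⊕b23⊕b24⊕b25⊕b26⊕b27⊕b28⊕b29⊕b30⊕b31 = 1⊕1⊕0⊕0⊕1⊕0⊕0⊕1⊕1⊕0⊕0⊕0⊕1⊕0⊕1⊕0 = 1
Syndrome (s16...s1) = 10101 → position 21.
Flip bit 21: corrected codeword = 1011100010101111100110110001010
Data bits at positions 3,5,6,7,9,10,11,12,13,14,15,17,18,19,20,21,22,23,24,25,26,27,28,29,30,31: 11001010111100110110001010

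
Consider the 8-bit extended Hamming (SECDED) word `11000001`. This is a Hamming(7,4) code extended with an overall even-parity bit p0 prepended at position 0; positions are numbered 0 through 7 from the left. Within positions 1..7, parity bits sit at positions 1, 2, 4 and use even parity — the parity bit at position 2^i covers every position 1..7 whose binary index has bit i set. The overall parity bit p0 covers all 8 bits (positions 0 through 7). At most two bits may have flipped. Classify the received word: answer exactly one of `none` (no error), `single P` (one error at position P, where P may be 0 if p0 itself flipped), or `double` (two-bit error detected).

single 6

s1: b1⊕b3⊕b5⊕b7 = 1⊕0⊕0⊕1 = 0
s2: b2⊕b3⊕b6⊕b7 = 0⊕0⊕0⊕1 = 1
s4: b4⊕b5⊕b6⊕b7 = 0⊕0⊕0⊕1 = 1
Syndrome (s4...s1) = 110 → position 6.
Overall parity (XOR of all 8 bits, including p0): 1⊕1⊕0⊕0⊕0⊕0⊕0⊕1 = 1
Overall=1, syndrome position=6 → single-bit error at position 6.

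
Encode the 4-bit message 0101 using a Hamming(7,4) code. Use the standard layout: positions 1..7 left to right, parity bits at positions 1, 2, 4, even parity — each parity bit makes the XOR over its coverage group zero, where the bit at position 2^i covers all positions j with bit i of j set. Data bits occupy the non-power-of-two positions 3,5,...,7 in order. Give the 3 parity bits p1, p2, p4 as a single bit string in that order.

010

Place data bits at non-power-of-two positions: b3=0, b5=1, b6=0, b7=1.
p1 = XOR of data positions {3,5,7} = 0⊕1⊕1 = 0
p2 = XOR of data positions {3,6,7} = 0⊕0⊕1 = 1
p4 = XOR of data positions {5,6,7} = 1⊕0⊕1 = 0
Parity bits p1,p2,p4 = 010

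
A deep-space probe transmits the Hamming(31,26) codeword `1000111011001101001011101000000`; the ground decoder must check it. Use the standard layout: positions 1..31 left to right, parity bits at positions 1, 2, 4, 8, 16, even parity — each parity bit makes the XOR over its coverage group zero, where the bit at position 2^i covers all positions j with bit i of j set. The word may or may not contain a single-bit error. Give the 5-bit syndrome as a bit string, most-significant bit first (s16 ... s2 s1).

01011

s1: b1⊕b3⊕b5⊕b7⊕b9⊕b11⊕b13⊕b15⊕b17⊕b19⊕b21⊕b23⊕b25⊕b27⊕b29⊕b31 = 1⊕0⊕1⊕1⊕1⊕0⊕1⊕0⊕0⊕1⊕1⊕1⊕1⊕0⊕0⊕0 = 1
s2: b2⊕b3⊕b6⊕b7⊕b10⊕b11⊕b14⊕b15⊕b18⊕b19⊕b22⊕b23⊕b26⊕b27⊕b30⊕b31 = 0⊕0⊕1⊕1⊕1⊕0⊕1⊕0⊕0⊕1⊕1⊕1⊕0⊕0⊕0⊕0 = 1
s4: b4⊕b5⊕b6⊕b7⊕b12⊕b13⊕b14⊕b15⊕b20⊕b21⊕b22⊕b23⊕b28⊕b29⊕b30⊕b31 = 0⊕1⊕1⊕1⊕0⊕1⊕1⊕0⊕0⊕1⊕1⊕1⊕0⊕0⊕0⊕0 = 0
s8: b8⊕b9⊕b10⊕b11⊕b12⊕b13⊕b14⊕b15⊕b24⊕b25⊕b26⊕b27⊕b28⊕b29⊕b30⊕b31 = 0⊕1⊕1⊕0⊕0⊕1⊕1⊕0⊕0⊕1⊕0⊕0⊕0⊕0⊕0⊕0 = 1
s16: b16⊕b17⊕b18⊕b19⊕b20⊕b21⊕b22⊕b23⊕b24⊕b25⊕b26⊕b27⊕b28⊕b29⊕b30⊕b31 = 1⊕0⊕0⊕1⊕0⊕1⊕1⊕1⊕0⊕1⊕0⊕0⊕0⊕0⊕0⊕0 = 0
Syndrome (s16...s1) = 01011 → position 11.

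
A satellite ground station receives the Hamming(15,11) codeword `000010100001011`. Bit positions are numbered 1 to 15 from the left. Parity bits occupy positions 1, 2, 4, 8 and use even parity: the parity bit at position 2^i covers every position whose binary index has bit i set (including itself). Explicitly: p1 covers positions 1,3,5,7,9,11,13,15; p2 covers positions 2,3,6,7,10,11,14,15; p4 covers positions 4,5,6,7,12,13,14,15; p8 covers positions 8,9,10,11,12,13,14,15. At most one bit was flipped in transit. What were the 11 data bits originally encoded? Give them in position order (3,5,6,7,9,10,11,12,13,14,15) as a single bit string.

01010001010

s1: b1⊕b3⊕b5⊕b7⊕b9⊕b11⊕b13⊕b15 = 0⊕0⊕1⊕1⊕0⊕0⊕0⊕1 = 1
s2: b2⊕b3⊕b6⊕b7⊕b10⊕b11⊕b14⊕b15 = 0⊕0⊕0⊕1⊕0⊕0⊕1⊕1 = 1
s4: b4⊕b5⊕b6⊕b7⊕b12⊕b13⊕b14⊕b15 = 0⊕1⊕0⊕1⊕1⊕0⊕1⊕1 = 1
s8: b8⊕b9⊕b10⊕b11⊕b12⊕b13⊕b14⊕b15 = 0⊕0⊕0⊕0⊕1⊕0⊕1⊕1 = 1
Syndrome (s8...s1) = 1111 → position 15.
Flip bit 15: corrected codeword = 000010100001010
Data bits at positions 3,5,6,7,9,10,11,12,13,14,15: 01010001010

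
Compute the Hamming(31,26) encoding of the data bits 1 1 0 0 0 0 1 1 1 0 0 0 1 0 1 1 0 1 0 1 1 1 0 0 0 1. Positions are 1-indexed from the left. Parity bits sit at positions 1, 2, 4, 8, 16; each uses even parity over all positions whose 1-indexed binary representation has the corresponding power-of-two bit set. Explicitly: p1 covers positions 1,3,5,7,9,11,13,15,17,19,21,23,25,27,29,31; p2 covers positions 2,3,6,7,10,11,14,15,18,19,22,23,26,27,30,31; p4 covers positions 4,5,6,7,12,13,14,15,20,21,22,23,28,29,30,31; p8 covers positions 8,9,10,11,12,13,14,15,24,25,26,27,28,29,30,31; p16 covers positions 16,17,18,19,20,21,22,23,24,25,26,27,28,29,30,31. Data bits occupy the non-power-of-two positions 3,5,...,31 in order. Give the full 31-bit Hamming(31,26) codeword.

Place data bits at non-power-of-two positions: b3=1, b5=1, b6=0, b7=0, b9=0, b10=0, b11=1, b12=1, b13=1, b14=0, b15=0, b17=0, b18=1, b19=0, b20=1, b21=1, b22=0, b23=1, b24=0, b25=1, b26=1, b27=1, b28=0, b29=0, b30=0, b31=1.
p1 = XOR of data positions {3,5,7,9,11,13,15,17,19,21,23,25,27,29,31} = 1⊕1⊕0⊕0⊕1⊕1⊕0⊕0⊕0⊕1⊕1⊕1⊕1⊕0⊕1 = 1
p2 = XOR of data positions {3,6,7,10,11,14,15,18,19,22,23,26,27,30,31} = 1⊕0⊕0⊕0⊕1⊕0⊕0⊕1⊕0⊕0⊕1⊕1⊕1⊕0⊕1 = 1
p4 = XOR of data positions {5,6,7,12,13,14,15,20,21,22,23,28,29,30,31} = 1⊕0⊕0⊕1⊕1⊕0⊕0⊕1⊕1⊕0⊕1⊕0⊕0⊕0⊕1 = 1
p8 = XOR of data positions {9,10,11,12,13,14,15,24,25,26,27,28,29,30,31} = 0⊕0⊕1⊕1⊕1⊕0⊕0⊕0⊕1⊕1⊕1⊕0⊕0⊕0⊕1 = 1
p16 = XOR of data positions {17,18,19,20,21,22,23,24,25,26,27,28,29,30,31} = 0⊕1⊕0⊕1⊕1⊕0⊕1⊕0⊕1⊕1⊕1⊕0⊕0⊕0⊕1 = 0
Codeword b1..b31 = 1111100100111000010110101110001

1111100100111000010110101110001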